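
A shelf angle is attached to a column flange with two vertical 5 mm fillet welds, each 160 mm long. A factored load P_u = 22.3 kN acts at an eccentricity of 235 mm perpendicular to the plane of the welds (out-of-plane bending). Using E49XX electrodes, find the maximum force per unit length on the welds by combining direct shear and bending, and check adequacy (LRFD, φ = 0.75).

f_max ≈ 618 N/mm; adequate

E49XX → F_EXX = 490 MPa.
L_w = 2 × 160 = 320 mm; section modulus (unit throat) S = 2 × L²/6 = 8533 mm².
Direct shear f_v = P/L_w = 22.3×10³/320 = 69.69 N/mm.
Moment M = P × e = 22.3×10³ × 235 = 5240500 N·mm; bending f_b = M/S = 614.1 N/mm.
f_max = √(f_v² + f_b²) = √(69.69² + 614.1²) = 618.1 N/mm.
φr_n = 0.75 × 0.6 × 490 × (0.707 × 5) = 779.5 N/mm → adequate.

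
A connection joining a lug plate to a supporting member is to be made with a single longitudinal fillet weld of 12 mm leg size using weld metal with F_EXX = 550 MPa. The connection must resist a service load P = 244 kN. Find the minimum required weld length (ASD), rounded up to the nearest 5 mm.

L = 175 mm

Throat t_e = 0.707 × 12 = 8.484 mm.
r_n/Ω = (0.6 × 550 × 8.484) / 2.0 = 1400 N/mm = 1.4 kN/mm.
L_req = P / (r_n/Ω) = 244 / 1.4 = 174.3 mm total.
Round up → use L = 175 mm.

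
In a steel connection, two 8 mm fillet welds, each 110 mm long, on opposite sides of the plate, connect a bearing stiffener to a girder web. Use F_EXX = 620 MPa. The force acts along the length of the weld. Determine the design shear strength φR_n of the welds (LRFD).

Effective throat t_e = 0.707 × 8 = 5.656 mm.
Total length L = 220 mm; A_we = 5.656 × 220 = 1244 mm².
F_nw = 0.6 F_EXX = 0.6 × 620 = 372 MPa.
φR_n = 0.75 × 372 × 1244 × 10⁻³ = 347.2 kN.

φR_n ≈ 347 kN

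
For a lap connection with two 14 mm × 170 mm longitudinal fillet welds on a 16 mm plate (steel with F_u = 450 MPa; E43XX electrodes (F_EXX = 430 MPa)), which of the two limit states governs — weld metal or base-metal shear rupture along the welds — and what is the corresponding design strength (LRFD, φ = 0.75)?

t_e = 0.707 × 14 = 9.898 mm; L = 340 mm.
Weld metal: φR_n = 0.75 × 0.6 × 430 × 9.898 × 340 × 10⁻³ = 651.2 kN.
Base metal (shear rupture): φR_n = 0.75 × 0.6 × 450 × 16 × 340 × 10⁻³ = 1102 kN.
Governing: weld metal.

φR_n ≈ 651 kN (weld metal governs)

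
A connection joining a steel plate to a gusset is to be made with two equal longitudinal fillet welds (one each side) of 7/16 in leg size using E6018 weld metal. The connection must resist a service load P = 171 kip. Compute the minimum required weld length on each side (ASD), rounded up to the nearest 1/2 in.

E60XX → F_EXX = 60 ksi.
Throat t_e = 0.707 × 0.4375 = 0.3093 in.
r_n/Ω = (0.6 × 60 × 0.3093) / 2.0 = 5.568 kip/in.
L_req = P / (r_n/Ω) = 171 / 5.568 = 30.71 in total.
Per side: 30.71 / 2 = 15.36 in.
Round up → use L = 15.5 in on each side.

L = 15.5 in on each side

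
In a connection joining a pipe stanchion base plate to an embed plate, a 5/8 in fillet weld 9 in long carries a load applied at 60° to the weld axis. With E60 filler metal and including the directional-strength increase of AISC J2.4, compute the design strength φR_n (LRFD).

E60XX → F_EXX = 60 ksi.
t_e = 0.707 × 0.625 = 0.4419 in; A_we = 0.4419 × 9 = 3.977 in².
Directional factor: 1.0 + 0.5 sin^1.5(60°) = 1.403.
F_nw = 0.6 × 60 × 1.403 = 50.51 ksi.
φR_n = 0.75 × 50.51 × 3.977 = 150.6 kip.

φR_n ≈ 151 kip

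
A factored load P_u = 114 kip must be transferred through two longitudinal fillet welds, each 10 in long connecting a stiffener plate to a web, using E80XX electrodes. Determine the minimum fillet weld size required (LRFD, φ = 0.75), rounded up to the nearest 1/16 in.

E80XX → F_EXX = 80 ksi.
Total weld length L = 20 in.
Required throat t_e = P_u / (φ × 0.6 F_EXX × L) = 114 / (0.75 × 0.6 × 80 × 20) = 0.1583 in.
Required leg w = t_e / 0.707 = 0.224 in → use 1/4 in.

w = 1/4 in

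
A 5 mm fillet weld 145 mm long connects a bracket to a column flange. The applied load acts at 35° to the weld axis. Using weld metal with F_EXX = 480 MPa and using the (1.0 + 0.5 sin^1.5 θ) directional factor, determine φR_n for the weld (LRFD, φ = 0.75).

φR_n ≈ 135 kN

t_e = 0.707 × 5 = 3.535 mm; A_we = 3.535 × 145 = 512.6 mm².
Directional factor: 1.0 + 0.5 sin^1.5(35°) = 1.217.
F_nw = 0.6 × 480 × 1.217 = 350.6 MPa.
φR_n = 0.75 × 350.6 × 512.6 × 10⁻³ = 134.8 kN.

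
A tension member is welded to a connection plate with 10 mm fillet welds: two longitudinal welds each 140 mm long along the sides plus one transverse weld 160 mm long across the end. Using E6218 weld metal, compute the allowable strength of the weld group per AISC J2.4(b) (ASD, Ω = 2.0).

R_n/Ω ≈ 629 kN

E62XX → F_EXX = 620 MPa.
t_e = 0.707 × 10 = 7.07 mm.
R_nwl = 0.6 × 620 × 7.07 × 280 × 10⁻³ = 736.4 kN (longitudinal, 2 welds).
R_nwt = 0.6 × 620 × 7.07 × 160 × 10⁻³ = 420.8 kN (transverse, base value).
(i) R_nwl + R_nwt = 1157 kN; (ii) 0.85 R_nwl + 1.5 R_nwt = 1257 kN.
R_n = max = 1257 kN [governs: (ii)]; R_n/Ω = 628.6 kN.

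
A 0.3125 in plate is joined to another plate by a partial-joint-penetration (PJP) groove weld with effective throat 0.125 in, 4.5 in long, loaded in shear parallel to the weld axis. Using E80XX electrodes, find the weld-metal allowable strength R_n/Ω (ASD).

E80XX → F_EXX = 80 ksi.
Effective throat (given) t_e = 0.125 in.
A_we = 0.125 × 4.5 = 0.5625 in².
F_nw = 0.6 F_EXX = 48 ksi.
R_n/Ω = (48 × 0.5625) / 2.0 = 13.5 kips.

R_n/Ω ≈ 13.5 kips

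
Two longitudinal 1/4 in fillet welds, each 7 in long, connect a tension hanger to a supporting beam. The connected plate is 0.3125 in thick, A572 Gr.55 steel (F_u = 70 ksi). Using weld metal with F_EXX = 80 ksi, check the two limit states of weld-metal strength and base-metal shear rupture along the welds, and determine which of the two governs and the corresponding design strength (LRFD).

t_e = 0.707 × 0.25 = 0.1767 in; L = 14 in.
Weld metal: φR_n = 0.75 × 0.6 × 80 × 0.1767 × 14 = 89.08 kips.
Base metal (shear rupture): φR_n = 0.75 × 0.6 × 70 × 0.3125 × 14 = 137.8 kips.
Governing: weld metal.

φR_n ≈ 89.1 kips (weld metal governs)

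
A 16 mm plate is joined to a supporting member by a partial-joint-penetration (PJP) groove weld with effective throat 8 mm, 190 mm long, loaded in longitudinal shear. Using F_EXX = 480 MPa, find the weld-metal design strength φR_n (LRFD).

Effective throat (given) t_e = 8 mm.
A_we = 8 × 190 = 1520 mm².
F_nw = 0.6 F_EXX = 288 MPa.
φR_n = 0.75 × 288 × 1520 × 10⁻³ = 328.3 kN.

φR_n ≈ 328 kN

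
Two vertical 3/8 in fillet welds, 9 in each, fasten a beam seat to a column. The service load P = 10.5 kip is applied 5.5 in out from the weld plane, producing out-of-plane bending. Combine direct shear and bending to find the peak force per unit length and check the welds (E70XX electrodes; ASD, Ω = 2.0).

E70XX → F_EXX = 70 ksi.
L_w = 2 × 9 = 18 in; section modulus (unit throat) S = 2 × L²/6 = 27 in².
Direct shear f_v = P/L_w = 10.5/18 = 0.5833 kip/in.
Moment M = P × e = 10.5 × 5.5 = 57.75 kip·in; bending f_b = M/S = 2.139 kip/in.
f_max = √(f_v² + f_b²) = √(0.5833² + 2.139²) = 2.217 kip/in.
r_n/Ω = (1/2.0) × 0.6 × 70 × (0.707 × 0.375) = 5.568 kip/in → adequate.

f_max ≈ 2.22 kip/in; adequate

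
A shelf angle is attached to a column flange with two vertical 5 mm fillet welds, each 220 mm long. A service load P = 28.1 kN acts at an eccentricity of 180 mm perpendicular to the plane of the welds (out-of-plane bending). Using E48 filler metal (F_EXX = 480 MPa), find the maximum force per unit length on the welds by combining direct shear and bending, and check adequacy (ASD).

f_max ≈ 320 N/mm; adequate

L_w = 2 × 220 = 440 mm; section modulus (unit throat) S = 2 × L²/6 = 16130 mm².
Direct shear f_v = P/L_w = 28.1×10³/440 = 63.86 N/mm.
Moment M = P × e = 28.1×10³ × 180 = 5058000 N·mm; bending f_b = M/S = 313.5 N/mm.
f_max = √(f_v² + f_b²) = √(63.86² + 313.5²) = 320 N/mm.
r_n/Ω = (1/2.0) × 0.6 × 480 × (0.707 × 5) = 509 N/mm → adequate.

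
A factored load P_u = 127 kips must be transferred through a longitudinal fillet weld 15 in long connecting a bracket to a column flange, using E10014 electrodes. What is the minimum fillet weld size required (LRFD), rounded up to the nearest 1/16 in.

E100XX → F_EXX = 100 ksi.
Total weld length L = 15 in.
Required throat t_e = P_u / (φ × 0.6 F_EXX × L) = 127 / (0.75 × 0.6 × 100 × 15) = 0.1881 in.
Required leg w = t_e / 0.707 = 0.2661 in → use 5/16 in.

w = 5/16 in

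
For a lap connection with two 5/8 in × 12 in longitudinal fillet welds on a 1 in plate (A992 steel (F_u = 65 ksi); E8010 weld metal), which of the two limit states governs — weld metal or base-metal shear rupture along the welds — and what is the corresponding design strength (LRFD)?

φR_n ≈ 382 kip (weld metal governs)

E80XX → F_EXX = 80 ksi.
t_e = 0.707 × 0.625 = 0.4419 in; L = 24 in.
Weld metal: φR_n = 0.75 × 0.6 × 80 × 0.4419 × 24 = 381.8 kip.
Base metal (shear rupture): φR_n = 0.75 × 0.6 × 65 × 1 × 24 = 702 kip.
Governing: weld metal.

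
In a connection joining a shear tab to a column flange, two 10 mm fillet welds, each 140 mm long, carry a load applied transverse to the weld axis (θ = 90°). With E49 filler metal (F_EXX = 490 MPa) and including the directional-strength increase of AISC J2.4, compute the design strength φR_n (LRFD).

t_e = 0.707 × 10 = 7.07 mm; A_we = 7.07 × 280 = 1980 mm².
Directional factor: 1.0 + 0.5 sin^1.5(90°) = 1.5.
F_nw = 0.6 × 490 × 1.5 = 441 MPa.
φR_n = 0.75 × 441 × 1980 × 10⁻³ = 654.8 kN.

φR_n ≈ 655 kN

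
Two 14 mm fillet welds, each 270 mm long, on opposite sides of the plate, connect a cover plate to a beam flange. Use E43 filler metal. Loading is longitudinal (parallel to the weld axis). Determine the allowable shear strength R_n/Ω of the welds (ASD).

R_n/Ω ≈ 689 kN

E43XX → F_EXX = 430 MPa.
Effective throat t_e = 0.707 × 14 = 9.898 mm.
Total length L = 540 mm; A_we = 9.898 × 540 = 5345 mm².
F_nw = 0.6 F_EXX = 0.6 × 430 = 258 MPa.
R_n = 258 × 5345 × 10⁻³ = 1379 kN; R_n/Ω = 1379/2.0 = 689.5 kN.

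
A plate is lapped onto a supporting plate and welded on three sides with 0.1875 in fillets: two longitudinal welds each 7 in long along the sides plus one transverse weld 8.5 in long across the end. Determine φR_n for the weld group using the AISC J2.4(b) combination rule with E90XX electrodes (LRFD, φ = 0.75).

φR_n ≈ 132 kip

E90XX → F_EXX = 90 ksi.
t_e = 0.707 × 0.1875 = 0.1326 in.
R_nwl = 0.6 × 90 × 0.1326 × 14 = 100.2 kip (longitudinal, 2 welds).
R_nwt = 0.6 × 90 × 0.1326 × 8.5 = 60.85 kip (transverse, base value).
(i) R_nwl + R_nwt = 161.1 kip; (ii) 0.85 R_nwl + 1.5 R_nwt = 176.5 kip.
R_n = max = 176.5 kip [governs: (ii)]; φR_n = 132.3 kip.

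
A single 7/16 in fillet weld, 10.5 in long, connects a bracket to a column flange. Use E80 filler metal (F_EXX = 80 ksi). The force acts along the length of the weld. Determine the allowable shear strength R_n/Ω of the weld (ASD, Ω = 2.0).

R_n/Ω ≈ 77.9 kip

Effective throat t_e = 0.707 × 0.4375 = 0.3093 in.
Total length L = 10.5 in; A_we = 0.3093 × 10.5 = 3.248 in².
F_nw = 0.6 F_EXX = 0.6 × 80 = 48 ksi.
R_n = 48 × 3.248 = 155.9 kip; R_n/Ω = 155.9/2.0 = 77.95 kip.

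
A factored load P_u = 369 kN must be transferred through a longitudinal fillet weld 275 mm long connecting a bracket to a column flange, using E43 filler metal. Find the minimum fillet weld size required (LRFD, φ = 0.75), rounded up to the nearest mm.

w = 10 mm

E43XX → F_EXX = 430 MPa.
Total weld length L = 275 mm.
Required throat t_e = P_u / (φ × 0.6 F_EXX × L) = 369 / (0.75 × 0.6 × 430 × 275 × 10⁻³) = 6.934 mm.
Required leg w = t_e / 0.707 = 9.808 mm → use 10 mm.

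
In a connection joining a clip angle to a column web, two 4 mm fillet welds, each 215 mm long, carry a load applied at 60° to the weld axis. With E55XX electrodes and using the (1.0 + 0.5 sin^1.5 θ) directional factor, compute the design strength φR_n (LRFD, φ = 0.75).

φR_n ≈ 422 kN

E55XX → F_EXX = 550 MPa.
t_e = 0.707 × 4 = 2.828 mm; A_we = 2.828 × 430 = 1216 mm².
Directional factor: 1.0 + 0.5 sin^1.5(60°) = 1.403.
F_nw = 0.6 × 550 × 1.403 = 463 MPa.
φR_n = 0.75 × 463 × 1216 × 10⁻³ = 422.2 kN.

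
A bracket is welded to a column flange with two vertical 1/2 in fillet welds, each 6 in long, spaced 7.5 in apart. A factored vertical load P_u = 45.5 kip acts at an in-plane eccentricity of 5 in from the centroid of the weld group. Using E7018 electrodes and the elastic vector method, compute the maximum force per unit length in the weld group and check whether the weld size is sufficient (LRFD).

f_max ≈ 8.63 kip/in; adequate

E70XX → F_EXX = 70 ksi.
Total weld length L_w = 12 in. Treat welds as unit-width lines.
Polar moment about centroid: J = 2[d³/12 + d(b/2)²] = 2[6³/12 + 6×3.75²] = 204.8 in³.
Direct shear f_v = P/L_w = 45.5 / 12 = 3.792 kip/in (vertical).
Torsion M = P·e = 45.5 × 5 = 227.5 kip·in.
Critical point at (x, y) = (3.75, 3) from centroid. f_tx = M·y/J = 3.333 kip/in; f_ty = M·x/J = 4.167 kip/in.
Resultant f_max = √[f_tx² + (f_v + f_ty)²] = √[3.333² + (3.792 + 4.167)²] = 8.628 kip/in.
Capacity per unit length: φr_n = 0.75 × 0.6 × 70 × (0.707 × 0.5) = 11.14 kip/in.
8.628 ≤ 11.14 → adequate.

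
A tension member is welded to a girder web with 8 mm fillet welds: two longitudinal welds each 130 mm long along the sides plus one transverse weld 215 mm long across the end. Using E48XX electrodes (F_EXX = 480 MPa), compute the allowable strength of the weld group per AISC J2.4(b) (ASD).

R_n/Ω ≈ 443 kN

t_e = 0.707 × 8 = 5.656 mm.
R_nwl = 0.6 × 480 × 5.656 × 260 × 10⁻³ = 423.5 kN (longitudinal, 2 welds).
R_nwt = 0.6 × 480 × 5.656 × 215 × 10⁻³ = 350.2 kN (transverse, base value).
(i) R_nwl + R_nwt = 773.7 kN; (ii) 0.85 R_nwl + 1.5 R_nwt = 885.3 kN.
R_n = max = 885.3 kN [governs: (ii)]; R_n/Ω = 442.7 kN.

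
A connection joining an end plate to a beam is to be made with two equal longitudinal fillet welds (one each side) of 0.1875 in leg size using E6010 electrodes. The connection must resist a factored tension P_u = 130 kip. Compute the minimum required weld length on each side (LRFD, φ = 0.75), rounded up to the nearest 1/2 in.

E60XX → F_EXX = 60 ksi.
Throat t_e = 0.707 × 0.1875 = 0.1326 in.
φr_n = 0.75 × 0.6 × 60 × 0.1326 = 3.579 kip/in.
L_req = P_u / φr_n = 130 / 3.579 = 36.32 in total.
Per side: 36.32 / 2 = 18.16 in.
Round up → use L = 18.5 in on each side.

L = 18.5 in on each side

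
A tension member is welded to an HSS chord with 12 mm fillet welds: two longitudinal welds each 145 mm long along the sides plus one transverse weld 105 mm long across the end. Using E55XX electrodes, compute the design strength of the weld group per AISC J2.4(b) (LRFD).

φR_n ≈ 848 kN

E55XX → F_EXX = 550 MPa.
t_e = 0.707 × 12 = 8.484 mm.
R_nwl = 0.6 × 550 × 8.484 × 290 × 10⁻³ = 811.9 kN (longitudinal, 2 welds).
R_nwt = 0.6 × 550 × 8.484 × 105 × 10⁻³ = 294 kN (transverse, base value).
(i) R_nwl + R_nwt = 1106 kN; (ii) 0.85 R_nwl + 1.5 R_nwt = 1131 kN.
R_n = max = 1131 kN [governs: (ii)]; φR_n = 848.3 kN.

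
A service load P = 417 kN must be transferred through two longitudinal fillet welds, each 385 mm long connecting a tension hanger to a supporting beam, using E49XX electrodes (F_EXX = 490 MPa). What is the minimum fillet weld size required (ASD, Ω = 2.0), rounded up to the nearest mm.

Total weld length L = 770 mm.
Required throat t_e = P × Ω / (0.6 F_EXX × L) = 417 × 2.0 / (0.6 × 490 × 770 × 10⁻³) = 3.684 mm.
Required leg w = t_e / 0.707 = 5.211 mm → use 6 mm.

w = 6 mm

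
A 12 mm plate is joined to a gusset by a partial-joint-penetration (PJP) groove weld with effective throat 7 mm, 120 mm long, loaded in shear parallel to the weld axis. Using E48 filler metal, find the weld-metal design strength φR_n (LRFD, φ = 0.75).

E48XX → F_EXX = 480 MPa.
Effective throat (given) t_e = 7 mm.
A_we = 7 × 120 = 840 mm².
F_nw = 0.6 F_EXX = 288 MPa.
φR_n = 0.75 × 288 × 840 × 10⁻³ = 181.4 kN.

φR_n ≈ 181 kN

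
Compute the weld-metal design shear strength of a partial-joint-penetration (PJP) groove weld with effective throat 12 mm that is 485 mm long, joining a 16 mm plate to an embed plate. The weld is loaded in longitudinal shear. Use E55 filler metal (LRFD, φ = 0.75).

E55XX → F_EXX = 550 MPa.
Effective throat (given) t_e = 12 mm.
A_we = 12 × 485 = 5820 mm².
F_nw = 0.6 F_EXX = 330 MPa.
φR_n = 0.75 × 330 × 5820 × 10⁻³ = 1440 kN.

φR_n ≈ 1440 kN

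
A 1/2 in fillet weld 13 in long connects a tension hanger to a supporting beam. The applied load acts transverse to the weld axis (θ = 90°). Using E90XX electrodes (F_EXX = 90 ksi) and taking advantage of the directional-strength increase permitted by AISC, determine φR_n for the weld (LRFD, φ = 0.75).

t_e = 0.707 × 0.5 = 0.3535 in; A_we = 0.3535 × 13 = 4.595 in².
Directional factor: 1.0 + 0.5 sin^1.5(90°) = 1.5.
F_nw = 0.6 × 90 × 1.5 = 81 ksi.
φR_n = 0.75 × 81 × 4.595 = 279.2 kip.

φR_n ≈ 279 kip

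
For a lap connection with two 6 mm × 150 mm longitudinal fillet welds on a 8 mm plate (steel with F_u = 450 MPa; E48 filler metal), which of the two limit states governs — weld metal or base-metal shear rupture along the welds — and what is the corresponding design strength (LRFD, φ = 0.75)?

φR_n ≈ 275 kN (weld metal governs)

E48XX → F_EXX = 480 MPa.
t_e = 0.707 × 6 = 4.242 mm; L = 300 mm.
Weld metal: φR_n = 0.75 × 0.6 × 480 × 4.242 × 300 × 10⁻³ = 274.9 kN.
Base metal (shear rupture): φR_n = 0.75 × 0.6 × 450 × 8 × 300 × 10⁻³ = 486 kN.
Governing: weld metal.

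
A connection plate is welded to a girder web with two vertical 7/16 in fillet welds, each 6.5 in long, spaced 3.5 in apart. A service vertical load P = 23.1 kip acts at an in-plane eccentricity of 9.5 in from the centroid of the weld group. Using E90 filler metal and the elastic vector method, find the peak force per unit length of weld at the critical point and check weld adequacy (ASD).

f_max ≈ 10.4 kip/in; NOT adequate

E90XX → F_EXX = 90 ksi.
Total weld length L_w = 13 in. Treat welds as unit-width lines.
Polar moment about centroid: J = 2[d³/12 + d(b/2)²] = 2[6.5³/12 + 6.5×1.75²] = 85.58 in³.
Direct shear f_v = P/L_w = 23.1 / 13 = 1.777 kip/in (vertical).
Torsion M = P·e = 23.1 × 9.5 = 219.45 kip·in.
Critical point at (x, y) = (1.75, 3.25) from centroid. f_tx = M·y/J = 8.334 kip/in; f_ty = M·x/J = 4.487 kip/in.
Resultant f_max = √[f_tx² + (f_v + f_ty)²] = √[8.334² + (1.777 + 4.487)²] = 10.43 kip/in.
Capacity per unit length: r_n/Ω = (1/2.0) × 0.6 × 90 × (0.707 × 0.4375) = 8.351 kip/in.
10.43 > 8.351 → NOT adequate.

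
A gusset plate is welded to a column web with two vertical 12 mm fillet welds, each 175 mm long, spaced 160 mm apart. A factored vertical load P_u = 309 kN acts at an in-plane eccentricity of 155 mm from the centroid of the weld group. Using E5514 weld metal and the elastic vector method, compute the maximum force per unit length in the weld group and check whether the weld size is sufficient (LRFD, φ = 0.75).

f_max ≈ 2490 N/mm; NOT adequate

E55XX → F_EXX = 550 MPa.
Total weld length L_w = 350 mm. Treat welds as unit-width lines.
Polar moment about centroid: J = 2[d³/12 + d(b/2)²] = 2[175³/12 + 175×80²] = 3133000 mm³.
Direct shear f_v = P/L_w = 309×10³ / 350 = 882.9 N/mm (vertical).
Torsion M = P·e = 309×10³ × 155 = 47895000 N·mm.
Critical point at (x, y) = (80, 87.5) from centroid. f_tx = M·y/J = 1338 N/mm; f_ty = M·x/J = 1223 N/mm.
Resultant f_max = √[f_tx² + (f_v + f_ty)²] = √[1338² + (882.9 + 1223)²] = 2495 N/mm.
Capacity per unit length: φr_n = 0.75 × 0.6 × 550 × (0.707 × 12) = 2100 N/mm.
2495 > 2100 → NOT adequate.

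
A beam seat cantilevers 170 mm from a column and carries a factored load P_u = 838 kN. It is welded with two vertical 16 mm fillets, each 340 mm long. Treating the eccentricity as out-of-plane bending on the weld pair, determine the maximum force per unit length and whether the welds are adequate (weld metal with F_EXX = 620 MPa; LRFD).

f_max ≈ 3900 N/mm; NOT adequate

L_w = 2 × 340 = 680 mm; section modulus (unit throat) S = 2 × L²/6 = 38530 mm².
Direct shear f_v = P/L_w = 838×10³/680 = 1232 N/mm.
Moment M = P × e = 838×10³ × 170 = 142460000 N·mm; bending f_b = M/S = 3697 N/mm.
f_max = √(f_v² + f_b²) = √(1232² + 3697²) = 3897 N/mm.
φr_n = 0.75 × 0.6 × 620 × (0.707 × 16) = 3156 N/mm → NOT adequate.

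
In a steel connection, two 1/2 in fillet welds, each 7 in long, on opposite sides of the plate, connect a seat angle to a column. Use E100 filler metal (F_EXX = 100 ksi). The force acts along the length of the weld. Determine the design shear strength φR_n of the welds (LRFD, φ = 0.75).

Effective throat t_e = 0.707 × 0.5 = 0.3535 in.
Total length L = 14 in; A_we = 0.3535 × 14 = 4.949 in².
F_nw = 0.6 F_EXX = 0.6 × 100 = 60 ksi.
φR_n = 0.75 × 60 × 4.949 = 222.7 kip.

φR_n ≈ 223 kip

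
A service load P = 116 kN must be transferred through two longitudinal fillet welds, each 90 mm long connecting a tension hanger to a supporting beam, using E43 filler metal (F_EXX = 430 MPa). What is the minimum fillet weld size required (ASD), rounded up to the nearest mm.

w = 8 mm

Total weld length L = 180 mm.
Required throat t_e = P × Ω / (0.6 F_EXX × L) = 116 × 2.0 / (0.6 × 430 × 180 × 10⁻³) = 4.996 mm.
Required leg w = t_e / 0.707 = 7.066 mm → use 8 mm.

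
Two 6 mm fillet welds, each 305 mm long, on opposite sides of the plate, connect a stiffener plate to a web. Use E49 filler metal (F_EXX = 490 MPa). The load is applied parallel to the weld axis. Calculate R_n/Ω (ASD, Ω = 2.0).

Effective throat t_e = 0.707 × 6 = 4.242 mm.
Total length L = 610 mm; A_we = 4.242 × 610 = 2588 mm².
F_nw = 0.6 F_EXX = 0.6 × 490 = 294 MPa.
R_n = 294 × 2588 × 10⁻³ = 760.8 kN; R_n/Ω = 760.8/2.0 = 380.4 kN.

R_n/Ω ≈ 380 kN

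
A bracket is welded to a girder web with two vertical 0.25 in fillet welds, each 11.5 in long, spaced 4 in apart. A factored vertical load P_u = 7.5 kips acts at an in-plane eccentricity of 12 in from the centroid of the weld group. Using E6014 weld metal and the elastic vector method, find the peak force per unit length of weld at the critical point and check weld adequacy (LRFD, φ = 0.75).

f_max ≈ 1.72 kip/in; adequate

E60XX → F_EXX = 60 ksi.
Total weld length L_w = 23 in. Treat welds as unit-width lines.
Polar moment about centroid: J = 2[d³/12 + d(b/2)²] = 2[11.5³/12 + 11.5×2²] = 345.5 in³.
Direct shear f_v = P/L_w = 7.5 / 23 = 0.3261 kip/in (vertical).
Torsion M = P·e = 7.5 × 12 = 90 kip·in.
Critical point at (x, y) = (2, 5.75) from centroid. f_tx = M·y/J = 1.498 kip/in; f_ty = M·x/J = 0.521 kip/in.
Resultant f_max = √[f_tx² + (f_v + f_ty)²] = √[1.498² + (0.3261 + 0.521)²] = 1.721 kip/in.
Capacity per unit length: φr_n = 0.75 × 0.6 × 60 × (0.707 × 0.25) = 4.772 kip/in.
1.721 ≤ 4.772 → adequate.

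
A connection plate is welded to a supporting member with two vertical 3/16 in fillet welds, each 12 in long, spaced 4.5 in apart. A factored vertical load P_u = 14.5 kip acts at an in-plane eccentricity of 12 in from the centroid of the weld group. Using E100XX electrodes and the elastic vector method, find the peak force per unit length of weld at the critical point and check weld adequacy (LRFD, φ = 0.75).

f_max ≈ 2.99 kip/in; adequate

E100XX → F_EXX = 100 ksi.
Total weld length L_w = 24 in. Treat welds as unit-width lines.
Polar moment about centroid: J = 2[d³/12 + d(b/2)²] = 2[12³/12 + 12×2.25²] = 409.5 in³.
Direct shear f_v = P/L_w = 14.5 / 24 = 0.6042 kip/in (vertical).
Torsion M = P·e = 14.5 × 12 = 174 kip·in.
Critical point at (x, y) = (2.25, 6) from centroid. f_tx = M·y/J = 2.549 kip/in; f_ty = M·x/J = 0.956 kip/in.
Resultant f_max = √[f_tx² + (f_v + f_ty)²] = √[2.549² + (0.6042 + 0.956)²] = 2.989 kip/in.
Capacity per unit length: φr_n = 0.75 × 0.6 × 100 × (0.707 × 0.1875) = 5.965 kip/in.
2.989 ≤ 5.965 → adequate.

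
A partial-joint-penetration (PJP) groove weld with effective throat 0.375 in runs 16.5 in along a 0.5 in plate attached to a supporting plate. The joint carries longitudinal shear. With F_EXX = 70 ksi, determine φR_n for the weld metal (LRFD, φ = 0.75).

φR_n ≈ 195 kip

Effective throat (given) t_e = 0.375 in.
A_we = 0.375 × 16.5 = 6.188 in².
F_nw = 0.6 F_EXX = 42 ksi.
φR_n = 0.75 × 42 × 6.188 = 194.9 kip.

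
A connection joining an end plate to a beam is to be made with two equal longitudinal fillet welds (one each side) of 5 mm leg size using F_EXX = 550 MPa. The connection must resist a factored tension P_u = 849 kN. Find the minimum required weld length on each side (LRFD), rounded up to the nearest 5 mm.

Throat t_e = 0.707 × 5 = 3.535 mm.
φr_n = 0.75 × 0.6 × 550 × 3.535 × 10⁻³ = 0.8749 kN/mm.
L_req = P_u / φr_n = 849 / 0.8749 = 970.4 mm total.
Per side: 970.4 / 2 = 485.2 mm.
Round up → use L = 490 mm on each side.

L = 490 mm on each side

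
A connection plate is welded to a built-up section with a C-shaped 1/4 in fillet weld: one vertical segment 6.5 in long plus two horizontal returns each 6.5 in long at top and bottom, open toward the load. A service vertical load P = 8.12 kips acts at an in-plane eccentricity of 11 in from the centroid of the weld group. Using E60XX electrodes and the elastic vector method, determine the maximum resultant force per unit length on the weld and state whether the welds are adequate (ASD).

E60XX → F_EXX = 60 ksi.
Total weld length L_w = 19.5 in. Treat welds as unit-width lines.
Centroid: x̄ = 2×6.5×3.25 / 19.5 = 2.167 in from the vertical weld.
Polar moment about centroid: J = I_x + I_y = [6.5³/12 + 2×6.5×3.25²] + [6.5×2.167² + 2(6.5³/12 + 6.5×1.083²)] = 251.7 in³.
Direct shear f_v = P/L_w = 8.12 / 19.5 = 0.4164 kip/in (vertical).
Torsion M = P·e = 8.12 × 11 = 89.32 kip·in.
Critical point at (x, y) = (4.333, 3.25) from centroid. f_tx = M·y/J = 1.153 kip/in; f_ty = M·x/J = 1.538 kip/in.
Resultant f_max = √[f_tx² + (f_v + f_ty)²] = √[1.153² + (0.4164 + 1.538)²] = 2.269 kip/in.
Capacity per unit length: r_n/Ω = (1/2.0) × 0.6 × 60 × (0.707 × 0.25) = 3.181 kip/in.
2.269 ≤ 3.181 → adequate.

f_max ≈ 2.27 kip/in; adequate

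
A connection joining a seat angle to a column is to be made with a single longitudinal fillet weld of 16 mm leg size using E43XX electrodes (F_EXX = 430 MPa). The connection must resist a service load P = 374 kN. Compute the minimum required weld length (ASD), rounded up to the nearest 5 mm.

L = 260 mm

Throat t_e = 0.707 × 16 = 11.31 mm.
r_n/Ω = (0.6 × 430 × 11.31) / 2.0 = 1459 N/mm = 1.459 kN/mm.
L_req = P / (r_n/Ω) = 374 / 1.459 = 256.3 mm total.
Round up → use L = 260 mm.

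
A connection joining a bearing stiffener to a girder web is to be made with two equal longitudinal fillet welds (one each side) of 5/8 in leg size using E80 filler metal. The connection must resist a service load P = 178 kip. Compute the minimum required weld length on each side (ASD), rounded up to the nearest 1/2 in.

L = 8.5 in on each side

E80XX → F_EXX = 80 ksi.
Throat t_e = 0.707 × 0.625 = 0.4419 in.
r_n/Ω = (0.6 × 80 × 0.4419) / 2.0 = 10.6 kip/in.
L_req = P / (r_n/Ω) = 178 / 10.6 = 16.78 in total.
Per side: 16.78 / 2 = 8.392 in.
Round up → use L = 8.5 in on each side.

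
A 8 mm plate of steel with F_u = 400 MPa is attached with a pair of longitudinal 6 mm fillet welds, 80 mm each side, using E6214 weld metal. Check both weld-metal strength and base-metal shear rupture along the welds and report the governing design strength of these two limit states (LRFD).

E62XX → F_EXX = 620 MPa.
t_e = 0.707 × 6 = 4.242 mm; L = 160 mm.
Weld metal: φR_n = 0.75 × 0.6 × 620 × 4.242 × 160 × 10⁻³ = 189.4 kN.
Base metal (shear rupture): φR_n = 0.75 × 0.6 × 400 × 8 × 160 × 10⁻³ = 230.4 kN.
Governing: weld metal.

φR_n ≈ 189 kN (weld metal governs)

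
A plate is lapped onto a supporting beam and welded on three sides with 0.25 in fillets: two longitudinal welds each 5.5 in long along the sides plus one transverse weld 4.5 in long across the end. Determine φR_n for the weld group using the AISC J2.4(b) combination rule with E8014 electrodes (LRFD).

φR_n ≈ 102 kip

E80XX → F_EXX = 80 ksi.
t_e = 0.707 × 0.25 = 0.1767 in.
R_nwl = 0.6 × 80 × 0.1767 × 11 = 93.32 kip (longitudinal, 2 welds).
R_nwt = 0.6 × 80 × 0.1767 × 4.5 = 38.18 kip (transverse, base value).
(i) R_nwl + R_nwt = 131.5 kip; (ii) 0.85 R_nwl + 1.5 R_nwt = 136.6 kip.
R_n = max = 136.6 kip [governs: (ii)]; φR_n = 102.4 kip.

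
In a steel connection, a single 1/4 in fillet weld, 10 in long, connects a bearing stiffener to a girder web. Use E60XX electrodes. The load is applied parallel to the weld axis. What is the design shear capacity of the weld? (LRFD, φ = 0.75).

φR_n ≈ 47.7 kips

E60XX → F_EXX = 60 ksi.
Effective throat t_e = 0.707 × 0.25 = 0.1767 in.
Total length L = 10 in; A_we = 0.1767 × 10 = 1.767 in².
F_nw = 0.6 F_EXX = 0.6 × 60 = 36 ksi.
φR_n = 0.75 × 36 × 1.767 = 47.72 kips.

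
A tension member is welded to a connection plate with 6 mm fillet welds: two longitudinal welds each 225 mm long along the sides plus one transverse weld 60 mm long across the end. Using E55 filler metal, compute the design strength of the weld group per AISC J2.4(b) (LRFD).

φR_n ≈ 535 kN

E55XX → F_EXX = 550 MPa.
t_e = 0.707 × 6 = 4.242 mm.
R_nwl = 0.6 × 550 × 4.242 × 450 × 10⁻³ = 629.9 kN (longitudinal, 2 welds).
R_nwt = 0.6 × 550 × 4.242 × 60 × 10⁻³ = 83.99 kN (transverse, base value).
(i) R_nwl + R_nwt = 713.9 kN; (ii) 0.85 R_nwl + 1.5 R_nwt = 661.4 kN.
R_n = max = 713.9 kN [governs: (i)]; φR_n = 535.4 kN.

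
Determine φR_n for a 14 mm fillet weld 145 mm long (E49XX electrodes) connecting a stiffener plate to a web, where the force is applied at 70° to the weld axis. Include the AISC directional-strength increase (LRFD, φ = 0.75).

φR_n ≈ 461 kN

E49XX → F_EXX = 490 MPa.
t_e = 0.707 × 14 = 9.898 mm; A_we = 9.898 × 145 = 1435 mm².
Directional factor: 1.0 + 0.5 sin^1.5(70°) = 1.455.
F_nw = 0.6 × 490 × 1.455 = 427.9 MPa.
φR_n = 0.75 × 427.9 × 1435 × 10⁻³ = 460.6 kN.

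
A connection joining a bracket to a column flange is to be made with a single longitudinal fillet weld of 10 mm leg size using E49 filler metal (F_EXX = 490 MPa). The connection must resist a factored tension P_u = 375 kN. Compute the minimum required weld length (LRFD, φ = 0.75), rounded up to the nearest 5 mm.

Throat t_e = 0.707 × 10 = 7.07 mm.
φr_n = 0.75 × 0.6 × 490 × 7.07 × 10⁻³ = 1.559 kN/mm.
L_req = P_u / φr_n = 375 / 1.559 = 240.5 mm total.
Round up → use L = 245 mm.

L = 245 mm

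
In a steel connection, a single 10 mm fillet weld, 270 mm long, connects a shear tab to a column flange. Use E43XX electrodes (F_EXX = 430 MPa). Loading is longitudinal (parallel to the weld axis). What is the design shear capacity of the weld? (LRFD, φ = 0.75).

φR_n ≈ 369 kN

Effective throat t_e = 0.707 × 10 = 7.07 mm.
Total length L = 270 mm; A_we = 7.07 × 270 = 1909 mm².
F_nw = 0.6 F_EXX = 0.6 × 430 = 258 MPa.
φR_n = 0.75 × 258 × 1909 × 10⁻³ = 369.4 kN.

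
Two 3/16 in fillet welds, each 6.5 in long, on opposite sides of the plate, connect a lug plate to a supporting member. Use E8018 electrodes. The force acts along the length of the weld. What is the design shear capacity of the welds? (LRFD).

E80XX → F_EXX = 80 ksi.
Effective throat t_e = 0.707 × 0.1875 = 0.1326 in.
Total length L = 13 in; A_we = 0.1326 × 13 = 1.723 in².
F_nw = 0.6 F_EXX = 0.6 × 80 = 48 ksi.
φR_n = 0.75 × 48 × 1.723 = 62.04 kip.

φR_n ≈ 62 kip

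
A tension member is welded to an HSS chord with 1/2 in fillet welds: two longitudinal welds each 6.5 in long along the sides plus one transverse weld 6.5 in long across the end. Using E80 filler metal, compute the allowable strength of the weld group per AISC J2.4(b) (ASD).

E80XX → F_EXX = 80 ksi.
t_e = 0.707 × 0.5 = 0.3535 in.
R_nwl = 0.6 × 80 × 0.3535 × 13 = 220.6 kips (longitudinal, 2 welds).
R_nwt = 0.6 × 80 × 0.3535 × 6.5 = 110.3 kips (transverse, base value).
(i) R_nwl + R_nwt = 330.9 kips; (ii) 0.85 R_nwl + 1.5 R_nwt = 352.9 kips.
R_n = max = 352.9 kips [governs: (ii)]; R_n/Ω = 176.5 kips.

R_n/Ω ≈ 176 kips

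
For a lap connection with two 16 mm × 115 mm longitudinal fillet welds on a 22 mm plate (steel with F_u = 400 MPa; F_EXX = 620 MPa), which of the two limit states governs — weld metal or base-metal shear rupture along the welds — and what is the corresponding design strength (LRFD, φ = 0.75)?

t_e = 0.707 × 16 = 11.31 mm; L = 230 mm.
Weld metal: φR_n = 0.75 × 0.6 × 620 × 11.31 × 230 × 10⁻³ = 725.9 kN.
Base metal (shear rupture): φR_n = 0.75 × 0.6 × 400 × 22 × 230 × 10⁻³ = 910.8 kN.
Governing: weld metal.

φR_n ≈ 726 kN (weld metal governs)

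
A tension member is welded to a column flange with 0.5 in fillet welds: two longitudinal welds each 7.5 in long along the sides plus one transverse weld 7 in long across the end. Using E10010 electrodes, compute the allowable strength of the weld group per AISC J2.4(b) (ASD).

E100XX → F_EXX = 100 ksi.
t_e = 0.707 × 0.5 = 0.3535 in.
R_nwl = 0.6 × 100 × 0.3535 × 15 = 318.1 kip (longitudinal, 2 welds).
R_nwt = 0.6 × 100 × 0.3535 × 7 = 148.5 kip (transverse, base value).
(i) R_nwl + R_nwt = 466.6 kip; (ii) 0.85 R_nwl + 1.5 R_nwt = 493.1 kip.
R_n = max = 493.1 kip [governs: (ii)]; R_n/Ω = 246.6 kip.

R_n/Ω ≈ 247 kip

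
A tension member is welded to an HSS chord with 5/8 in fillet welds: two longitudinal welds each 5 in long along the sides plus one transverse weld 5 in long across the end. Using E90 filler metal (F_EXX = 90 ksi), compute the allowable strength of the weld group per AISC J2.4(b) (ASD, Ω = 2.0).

R_n/Ω ≈ 191 kips

t_e = 0.707 × 0.625 = 0.4419 in.
R_nwl = 0.6 × 90 × 0.4419 × 10 = 238.6 kips (longitudinal, 2 welds).
R_nwt = 0.6 × 90 × 0.4419 × 5 = 119.3 kips (transverse, base value).
(i) R_nwl + R_nwt = 357.9 kips; (ii) 0.85 R_nwl + 1.5 R_nwt = 381.8 kips.
R_n = max = 381.8 kips [governs: (ii)]; R_n/Ω = 190.9 kips.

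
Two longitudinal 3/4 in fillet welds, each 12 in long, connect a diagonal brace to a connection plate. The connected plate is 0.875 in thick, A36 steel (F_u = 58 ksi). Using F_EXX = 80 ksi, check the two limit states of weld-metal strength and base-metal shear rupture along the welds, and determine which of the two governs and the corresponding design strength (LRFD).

t_e = 0.707 × 0.75 = 0.5302 in; L = 24 in.
Weld metal: φR_n = 0.75 × 0.6 × 80 × 0.5302 × 24 = 458.1 kips.
Base metal (shear rupture): φR_n = 0.75 × 0.6 × 58 × 0.875 × 24 = 548.1 kips.
Governing: weld metal.

φR_n ≈ 458 kips (weld metal governs)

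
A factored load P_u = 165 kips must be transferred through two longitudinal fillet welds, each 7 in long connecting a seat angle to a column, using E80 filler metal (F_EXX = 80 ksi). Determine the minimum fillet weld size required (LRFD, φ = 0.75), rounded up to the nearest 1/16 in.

w = 1/2 in

Total weld length L = 14 in.
Required throat t_e = P_u / (φ × 0.6 F_EXX × L) = 165 / (0.75 × 0.6 × 80 × 14) = 0.3274 in.
Required leg w = t_e / 0.707 = 0.4631 in → use 1/2 in.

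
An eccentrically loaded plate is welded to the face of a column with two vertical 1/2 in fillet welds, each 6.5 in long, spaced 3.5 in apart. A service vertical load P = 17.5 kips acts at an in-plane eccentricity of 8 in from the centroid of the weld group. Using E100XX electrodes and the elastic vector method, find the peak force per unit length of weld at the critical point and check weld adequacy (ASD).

E100XX → F_EXX = 100 ksi.
Total weld length L_w = 13 in. Treat welds as unit-width lines.
Polar moment about centroid: J = 2[d³/12 + d(b/2)²] = 2[6.5³/12 + 6.5×1.75²] = 85.58 in³.
Direct shear f_v = P/L_w = 17.5 / 13 = 1.346 kip/in (vertical).
Torsion M = P·e = 17.5 × 8 = 140 kip·in.
Critical point at (x, y) = (1.75, 3.25) from centroid. f_tx = M·y/J = 5.316 kip/in; f_ty = M·x/J = 2.863 kip/in.
Resultant f_max = √[f_tx² + (f_v + f_ty)²] = √[5.316² + (1.346 + 2.863)²] = 6.781 kip/in.
Capacity per unit length: r_n/Ω = (1/2.0) × 0.6 × 100 × (0.707 × 0.5) = 10.6 kip/in.
6.781 ≤ 10.6 → adequate.

f_max ≈ 6.78 kip/in; adequate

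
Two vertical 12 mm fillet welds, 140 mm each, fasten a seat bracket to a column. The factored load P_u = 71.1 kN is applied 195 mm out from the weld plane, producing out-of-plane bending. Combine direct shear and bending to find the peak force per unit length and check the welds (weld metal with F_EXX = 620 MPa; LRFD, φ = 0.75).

f_max ≈ 2140 N/mm; adequate

L_w = 2 × 140 = 280 mm; section modulus (unit throat) S = 2 × L²/6 = 6533 mm².
Direct shear f_v = P/L_w = 71.1×10³/280 = 253.9 N/mm.
Moment M = P × e = 71.1×10³ × 195 = 13864000 N·mm; bending f_b = M/S = 2122 N/mm.
f_max = √(f_v² + f_b²) = √(253.9² + 2122²) = 2137 N/mm.
φr_n = 0.75 × 0.6 × 620 × (0.707 × 12) = 2367 N/mm → adequate.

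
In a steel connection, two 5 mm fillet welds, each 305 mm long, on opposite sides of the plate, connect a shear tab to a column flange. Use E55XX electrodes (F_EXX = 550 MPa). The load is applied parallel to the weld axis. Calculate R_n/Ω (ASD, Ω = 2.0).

Effective throat t_e = 0.707 × 5 = 3.535 mm.
Total length L = 610 mm; A_we = 3.535 × 610 = 2156 mm².
F_nw = 0.6 F_EXX = 0.6 × 550 = 330 MPa.
R_n = 330 × 2156 × 10⁻³ = 711.6 kN; R_n/Ω = 711.6/2.0 = 355.8 kN.

R_n/Ω ≈ 356 kN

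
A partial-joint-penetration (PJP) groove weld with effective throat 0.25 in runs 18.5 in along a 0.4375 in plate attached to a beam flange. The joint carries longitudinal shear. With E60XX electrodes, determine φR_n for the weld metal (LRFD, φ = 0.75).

E60XX → F_EXX = 60 ksi.
Effective throat (given) t_e = 0.25 in.
A_we = 0.25 × 18.5 = 4.625 in².
F_nw = 0.6 F_EXX = 36 ksi.
φR_n = 0.75 × 36 × 4.625 = 124.9 kip.

φR_n ≈ 125 kip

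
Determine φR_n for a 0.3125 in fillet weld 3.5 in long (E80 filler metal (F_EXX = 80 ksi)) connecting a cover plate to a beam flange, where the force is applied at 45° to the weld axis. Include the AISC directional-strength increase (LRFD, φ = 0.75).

t_e = 0.707 × 0.3125 = 0.2209 in; A_we = 0.2209 × 3.5 = 0.7733 in².
Directional factor: 1.0 + 0.5 sin^1.5(45°) = 1.297.
F_nw = 0.6 × 80 × 1.297 = 62.27 ksi.
φR_n = 0.75 × 62.27 × 0.7733 = 36.11 kip.

φR_n ≈ 36.1 kip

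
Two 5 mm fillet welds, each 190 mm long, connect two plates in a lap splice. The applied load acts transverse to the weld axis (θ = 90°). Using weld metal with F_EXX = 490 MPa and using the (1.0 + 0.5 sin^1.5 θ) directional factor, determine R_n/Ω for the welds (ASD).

R_n/Ω ≈ 296 kN

t_e = 0.707 × 5 = 3.535 mm; A_we = 3.535 × 380 = 1343 mm².
Directional factor: 1.0 + 0.5 sin^1.5(90°) = 1.5.
F_nw = 0.6 × 490 × 1.5 = 441 MPa.
R_n/Ω = (441 × 1343) / 2.0 × 10⁻³ = 296.2 kN.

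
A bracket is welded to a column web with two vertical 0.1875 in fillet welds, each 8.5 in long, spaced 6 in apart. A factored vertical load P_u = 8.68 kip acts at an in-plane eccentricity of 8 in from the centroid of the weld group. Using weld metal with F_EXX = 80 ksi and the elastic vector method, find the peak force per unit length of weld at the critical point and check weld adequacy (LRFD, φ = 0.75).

Total weld length L_w = 17 in. Treat welds as unit-width lines.
Polar moment about centroid: J = 2[d³/12 + d(b/2)²] = 2[8.5³/12 + 8.5×3²] = 255.4 in³.
Direct shear f_v = P/L_w = 8.68 / 17 = 0.5106 kip/in (vertical).
Torsion M = P·e = 8.68 × 8 = 69.44 kip·in.
Critical point at (x, y) = (3, 4.25) from centroid. f_tx = M·y/J = 1.156 kip/in; f_ty = M·x/J = 0.8158 kip/in.
Resultant f_max = √[f_tx² + (f_v + f_ty)²] = √[1.156² + (0.5106 + 0.8158)²] = 1.759 kip/in.
Capacity per unit length: φr_n = 0.75 × 0.6 × 80 × (0.707 × 0.1875) = 4.772 kip/in.
1.759 ≤ 4.772 → adequate.

f_max ≈ 1.76 kip/in; adequate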